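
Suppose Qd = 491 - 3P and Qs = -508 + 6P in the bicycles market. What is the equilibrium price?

P* = 111

Set Qd = Qs: 491 - 3P = -508 + 6P.
999 = 9P, so P* = 111.
Q* = 491 − 3(111) = 158.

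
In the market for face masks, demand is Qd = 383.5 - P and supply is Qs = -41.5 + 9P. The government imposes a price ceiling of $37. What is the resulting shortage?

Shortage = 55

Equilibrium price would be P* = 42.5, so the ceiling at 37 binds.
At P = 37: Qd = 383.5 − 1(37) = 346.5, Qs = -41.5 + 9(37) = 291.5.
Shortage = 346.5 − 291.5 = 55.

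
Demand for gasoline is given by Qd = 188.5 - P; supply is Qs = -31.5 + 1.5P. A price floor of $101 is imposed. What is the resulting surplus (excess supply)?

Surplus = 32.5

Equilibrium price would be P* = 88, so the floor at 101 binds.
At P = 101: Qd = 87.5, Qs = 120.
Surplus = 120 − 87.5 = 32.5.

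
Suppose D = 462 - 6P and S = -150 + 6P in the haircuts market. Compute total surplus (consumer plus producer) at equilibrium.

Total surplus = 4056

Equilibrium: 462 - 6P = -150 + 6P gives P* = 51, Q* = 156.
Demand choke price: P = 77; supply starts at P = 25.
CS = ½(77 − 51)(156) = 2028; PS = ½(51 − 25)(156) = 2028.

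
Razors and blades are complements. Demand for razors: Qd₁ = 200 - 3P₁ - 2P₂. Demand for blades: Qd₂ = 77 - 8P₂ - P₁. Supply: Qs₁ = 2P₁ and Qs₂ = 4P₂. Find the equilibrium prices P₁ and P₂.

P₁ = 1123/29, P₂ = 185/58

Market 1: 200 - 3P₁ - 2P₂ = 2P₁ → 5P₁ + 2P₂ = 200.
Market 2: 12P₂ + P₁ = 77.
Eliminating P₂: 12×(1) − 2×(2) gives 58P₁ = 2246, so P₁ = 1123/29.
Back-substitute into (2): P₂ = (77 − 1×1123/29) / 12 = 185/58.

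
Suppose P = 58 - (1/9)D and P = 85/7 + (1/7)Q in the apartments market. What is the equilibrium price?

Set the two price expressions equal: 58 - (1/9)Q = 85/7 + (1/7)Q.
321/7 = (16/63)Q, so Q* = 180.5625.
P* = 58 − (1/9)(180.5625) = 37.9375.

P* = 37.9375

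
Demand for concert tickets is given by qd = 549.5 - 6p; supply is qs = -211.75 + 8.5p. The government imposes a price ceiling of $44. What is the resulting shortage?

Equilibrium price would be p* = 52.5, so the ceiling at 44 binds.
At p = 44: qd = 549.5 − 6(44) = 285.5, qs = -211.75 + 8.5(44) = 162.25.
Shortage = 285.5 − 162.25 = 123.25.

Shortage = 123.25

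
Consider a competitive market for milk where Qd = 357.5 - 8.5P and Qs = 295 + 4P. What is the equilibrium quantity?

Q* = 315

Set Qd = Qs: 357.5 - 8.5P = 295 + 4P.
62.5 = 12.5P, so P* = 5.
Q* = 357.5 − 8.5(5) = 315.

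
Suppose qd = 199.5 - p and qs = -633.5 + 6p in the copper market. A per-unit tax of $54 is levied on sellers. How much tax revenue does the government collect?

Tax revenue = 12933/7

Pre-tax equilibrium: p* = 119, q* = 80.5.
Tax on sellers shifts supply to qs = -633.5 + 6(p − 54) = -957.5 + 6p.
199.5 - p = -957.5 + 6p gives buyer price pb = 1157/7; sellers receive ps = 1157/7 − 54 = 779/7.
New quantity: q = 199.5 − 1(1157/7) = 479/14.
Revenue = 54 × 479/14 = 12933/7.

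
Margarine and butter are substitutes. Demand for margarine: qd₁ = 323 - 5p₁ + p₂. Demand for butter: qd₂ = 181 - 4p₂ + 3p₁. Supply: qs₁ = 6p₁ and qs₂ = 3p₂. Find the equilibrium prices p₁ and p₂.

Market 1: 323 - 5p₁ + p₂ = 6p₁ → 11p₁ - p₂ = 323.
Market 2: 7p₂ - 3p₁ = 181.
Eliminating p₂: 7×(1) + 1×(2) gives 74p₁ = 2442, so p₁ = 33.
Back-substitute into (2): p₂ = (181 + 3×33) / 7 = 40.

p₁ = 33, p₂ = 40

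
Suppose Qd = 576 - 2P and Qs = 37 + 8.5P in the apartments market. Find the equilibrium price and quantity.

P* = 154/3, Q* = 1420/3

Set Qd = Qs: 576 - 2P = 37 + 8.5P.
539 = 10.5P, so P* = 154/3.
Q* = 576 − 2(154/3) = 1420/3.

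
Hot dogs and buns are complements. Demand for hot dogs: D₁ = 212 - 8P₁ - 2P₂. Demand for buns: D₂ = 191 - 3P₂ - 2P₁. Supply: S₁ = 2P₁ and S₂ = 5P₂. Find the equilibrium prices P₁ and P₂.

P₁ = 657/38, P₂ = 743/38

Market 1: 212 - 8P₁ - 2P₂ = 2P₁ → 10P₁ + 2P₂ = 212.
Market 2: 8P₂ + 2P₁ = 191.
Eliminating P₂: 8×(1) − 2×(2) gives 76P₁ = 1314, so P₁ = 657/38.
Back-substitute into (2): P₂ = (191 − 2×657/38) / 8 = 743/38.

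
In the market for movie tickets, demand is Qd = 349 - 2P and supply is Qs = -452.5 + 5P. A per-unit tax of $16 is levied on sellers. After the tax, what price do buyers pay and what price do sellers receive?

Pre-tax equilibrium: P* = 114.5, Q* = 120.
Tax on sellers shifts supply to Qs = -452.5 + 5(P − 16) = -532.5 + 5P.
349 - 2P = -532.5 + 5P gives buyer price Pb = 1763/14; sellers receive Ps = 1763/14 − 16 = 1539/14.
New quantity: Q = 349 − 2(1763/14) = 680/7.

Buyers pay 1763/14, sellers receive 1539/14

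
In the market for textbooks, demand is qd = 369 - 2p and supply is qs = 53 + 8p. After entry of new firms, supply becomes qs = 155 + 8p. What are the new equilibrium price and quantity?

Original equilibrium: p* = 31.6, q* = 305.8.
New equilibrium: 369 - 2p = 155 + 8p, so 214 = 10p and p' = 21.4; q' = 369 − 2(21.4) = 326.2.

p' = 21.4, q' = 326.2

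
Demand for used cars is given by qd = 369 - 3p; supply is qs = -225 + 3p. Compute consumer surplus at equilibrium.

Consumer surplus = 864

Equilibrium: 369 - 3p = -225 + 3p gives p* = 99, q* = 72.
Demand choke price (qd = 0): p = 123.
CS = ½(123 − 99)(72) = 864.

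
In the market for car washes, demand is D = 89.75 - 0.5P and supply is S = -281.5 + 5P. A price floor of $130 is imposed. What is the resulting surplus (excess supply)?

Surplus = 343.75

Equilibrium price would be P* = 67.5, so the floor at 130 binds.
At P = 130: D = 24.75, S = 368.5.
Surplus = 368.5 − 24.75 = 343.75.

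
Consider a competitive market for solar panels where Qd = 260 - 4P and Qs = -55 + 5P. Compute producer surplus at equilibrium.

Equilibrium: 260 - 4P = -55 + 5P gives P* = 35, Q* = 120.
Supply starts at P = 11 (where Qs = 0).
PS = ½(35 − 11)(120) = 1440.

Producer surplus = 1440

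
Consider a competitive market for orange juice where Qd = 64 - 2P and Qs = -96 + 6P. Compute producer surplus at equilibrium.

Equilibrium: 64 - 2P = -96 + 6P gives P* = 20, Q* = 24.
Supply starts at P = 16 (where Qs = 0).
PS = ½(20 − 16)(24) = 48.

Producer surplus = 48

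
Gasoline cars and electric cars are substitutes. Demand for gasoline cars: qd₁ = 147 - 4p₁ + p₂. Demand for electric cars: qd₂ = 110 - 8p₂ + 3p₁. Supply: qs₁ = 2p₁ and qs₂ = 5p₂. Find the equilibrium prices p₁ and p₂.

Market 1: 147 - 4p₁ + p₂ = 2p₁ → 6p₁ - p₂ = 147.
Market 2: 13p₂ - 3p₁ = 110.
Eliminating p₂: 13×(1) + 1×(2) gives 75p₁ = 2021, so p₁ = 2021/75.
Back-substitute into (2): p₂ = (110 + 3×2021/75) / 13 = 14.68.

p₁ = 2021/75, p₂ = 14.68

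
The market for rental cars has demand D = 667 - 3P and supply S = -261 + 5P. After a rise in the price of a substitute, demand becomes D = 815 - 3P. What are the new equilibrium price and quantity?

P' = 134.5, Q' = 411.5

Original equilibrium: P* = 116, Q* = 319.
New equilibrium: 815 - 3P = -261 + 5P, so 1076 = 8P and P' = 134.5; Q' = 815 − 3(134.5) = 411.5.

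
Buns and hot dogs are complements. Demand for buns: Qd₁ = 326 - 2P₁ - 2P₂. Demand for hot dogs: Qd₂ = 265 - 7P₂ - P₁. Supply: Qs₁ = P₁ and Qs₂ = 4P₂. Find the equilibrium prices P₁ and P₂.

P₁ = 3056/31, P₂ = 469/31

Market 1: 326 - 2P₁ - 2P₂ = P₁ → 3P₁ + 2P₂ = 326.
Market 2: 11P₂ + P₁ = 265.
Eliminating P₂: 11×(1) − 2×(2) gives 31P₁ = 3056, so P₁ = 3056/31.
Back-substitute into (2): P₂ = (265 − 1×3056/31) / 11 = 469/31.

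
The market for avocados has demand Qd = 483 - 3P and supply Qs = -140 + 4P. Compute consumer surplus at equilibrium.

Consumer surplus = 7776

Equilibrium: 483 - 3P = -140 + 4P gives P* = 89, Q* = 216.
Demand choke price (Qd = 0): P = 161.
CS = ½(161 − 89)(216) = 7776.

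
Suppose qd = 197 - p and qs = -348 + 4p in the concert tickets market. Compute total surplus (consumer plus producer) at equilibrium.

Equilibrium: 197 - p = -348 + 4p gives p* = 109, q* = 88.
Demand choke price: p = 197; supply starts at p = 87.
CS = ½(197 − 109)(88) = 3872; PS = ½(109 − 87)(88) = 968.

Total surplus = 4840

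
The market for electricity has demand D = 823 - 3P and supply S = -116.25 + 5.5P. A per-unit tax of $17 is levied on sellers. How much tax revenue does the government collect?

Pre-tax equilibrium: P* = 110.5, Q* = 491.5.
Tax on sellers shifts supply to S = -116.25 + 5.5(P − 17) = -209.75 + 5.5P.
823 - 3P = -209.75 + 5.5P gives buyer price Pb = 121.5; sellers receive Ps = 121.5 − 17 = 104.5.
New quantity: Q = 823 − 3(121.5) = 458.5.
Revenue = 17 × 458.5 = 7794.5.

Tax revenue = 7794.5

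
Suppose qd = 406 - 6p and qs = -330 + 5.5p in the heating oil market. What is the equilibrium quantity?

Set qd = qs: 406 - 6p = -330 + 5.5p.
736 = 11.5p, so p* = 64.
q* = 406 − 6(64) = 22.

q* = 22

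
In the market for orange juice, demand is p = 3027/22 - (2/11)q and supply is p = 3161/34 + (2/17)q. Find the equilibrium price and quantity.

p* = 110.5, q* = 149

Set the two price expressions equal: 3027/22 - (2/11)q = 3161/34 + (2/17)q.
8344/187 = (56/187)q, so q* = 149.
p* = 3027/22 − (2/11)(149) = 110.5.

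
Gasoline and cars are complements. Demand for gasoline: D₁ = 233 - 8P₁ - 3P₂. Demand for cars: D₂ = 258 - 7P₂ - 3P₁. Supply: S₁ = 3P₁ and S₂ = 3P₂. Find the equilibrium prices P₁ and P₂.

P₁ = 1556/101, P₂ = 2139/101

Market 1: 233 - 8P₁ - 3P₂ = 3P₁ → 11P₁ + 3P₂ = 233.
Market 2: 10P₂ + 3P₁ = 258.
Eliminating P₂: 10×(1) − 3×(2) gives 101P₁ = 1556, so P₁ = 1556/101.
Back-substitute into (2): P₂ = (258 − 3×1556/101) / 10 = 2139/101.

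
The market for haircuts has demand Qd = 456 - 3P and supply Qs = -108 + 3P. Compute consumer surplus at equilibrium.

Consumer surplus = 5046

Equilibrium: 456 - 3P = -108 + 3P gives P* = 94, Q* = 174.
Demand choke price (Qd = 0): P = 152.
CS = ½(152 − 94)(174) = 5046.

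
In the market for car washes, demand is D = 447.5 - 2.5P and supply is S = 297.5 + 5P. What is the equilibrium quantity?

Q* = 397.5

Set D = S: 447.5 - 2.5P = 297.5 + 5P.
150 = 7.5P, so P* = 20.
Q* = 447.5 − 2.5(20) = 397.5.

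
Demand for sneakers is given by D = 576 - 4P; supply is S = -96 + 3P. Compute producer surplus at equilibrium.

Equilibrium: 576 - 4P = -96 + 3P gives P* = 96, Q* = 192.
Supply starts at P = 32 (where S = 0).
PS = ½(96 − 32)(192) = 6144.

Producer surplus = 6144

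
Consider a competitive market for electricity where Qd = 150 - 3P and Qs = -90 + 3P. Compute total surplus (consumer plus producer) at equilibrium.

Total surplus = 300

Equilibrium: 150 - 3P = -90 + 3P gives P* = 40, Q* = 30.
Demand choke price: P = 50; supply starts at P = 30.
CS = ½(50 − 40)(30) = 150; PS = ½(40 − 30)(30) = 150.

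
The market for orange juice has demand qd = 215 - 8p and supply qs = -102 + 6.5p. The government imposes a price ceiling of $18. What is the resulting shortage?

Shortage = 56

Equilibrium price would be p* = 634/29, so the ceiling at 18 binds.
At p = 18: qd = 215 − 8(18) = 71, qs = -102 + 6.5(18) = 15.
Shortage = 71 − 15 = 56.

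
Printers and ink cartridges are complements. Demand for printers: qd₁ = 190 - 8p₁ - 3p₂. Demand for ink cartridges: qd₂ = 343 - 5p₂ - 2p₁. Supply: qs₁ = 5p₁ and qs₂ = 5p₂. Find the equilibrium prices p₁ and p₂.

Market 1: 190 - 8p₁ - 3p₂ = 5p₁ → 13p₁ + 3p₂ = 190.
Market 2: 10p₂ + 2p₁ = 343.
Eliminating p₂: 10×(1) − 3×(2) gives 124p₁ = 871, so p₁ = 871/124.
Back-substitute into (2): p₂ = (343 − 2×871/124) / 10 = 4079/124.

p₁ = 871/124, p₂ = 4079/124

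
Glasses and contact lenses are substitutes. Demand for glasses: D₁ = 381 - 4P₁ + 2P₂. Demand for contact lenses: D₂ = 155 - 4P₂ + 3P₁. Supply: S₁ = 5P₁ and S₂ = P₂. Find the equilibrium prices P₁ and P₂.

P₁ = 2215/39, P₂ = 846/13

Market 1: 381 - 4P₁ + 2P₂ = 5P₁ → 9P₁ - 2P₂ = 381.
Market 2: 5P₂ - 3P₁ = 155.
Eliminating P₂: 5×(1) + 2×(2) gives 39P₁ = 2215, so P₁ = 2215/39.
Back-substitute into (2): P₂ = (155 + 3×2215/39) / 5 = 846/13.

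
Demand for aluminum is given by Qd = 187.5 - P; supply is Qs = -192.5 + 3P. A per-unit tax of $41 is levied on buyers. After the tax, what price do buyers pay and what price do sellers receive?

Pre-tax equilibrium: P* = 95, Q* = 92.5.
Tax on buyers shifts demand to Qd = 187.5 − 1(P + 41) = 146.5 - P.
146.5 - P = -192.5 + 3P gives seller price Ps = 84.75; buyers pay Pb = 84.75 + 41 = 125.75.
New quantity: Q = 187.5 − 1(125.75) = 61.75.

Buyers pay $125.75, sellers receive $84.75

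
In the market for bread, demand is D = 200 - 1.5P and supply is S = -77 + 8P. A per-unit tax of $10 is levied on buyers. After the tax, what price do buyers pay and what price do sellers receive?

Buyers pay 714/19, sellers receive 524/19

Pre-tax equilibrium: P* = 554/19, Q* = 2969/19.
Tax on buyers shifts demand to D = 200 − 1.5(P + 10) = 185 - 1.5P.
185 - 1.5P = -77 + 8P gives seller price Ps = 524/19; buyers pay Pb = 524/19 + 10 = 714/19.
New quantity: Q = 200 − 1.5(714/19) = 2729/19.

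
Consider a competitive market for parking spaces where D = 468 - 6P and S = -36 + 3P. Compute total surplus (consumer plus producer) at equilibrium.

Total surplus = 4356

Equilibrium: 468 - 6P = -36 + 3P gives P* = 56, Q* = 132.
Demand choke price: P = 78; supply starts at P = 12.
CS = ½(78 − 56)(132) = 1452; PS = ½(56 − 12)(132) = 2904.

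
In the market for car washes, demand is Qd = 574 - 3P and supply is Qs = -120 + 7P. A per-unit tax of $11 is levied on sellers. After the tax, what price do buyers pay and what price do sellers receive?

Pre-tax equilibrium: P* = 69.4, Q* = 365.8.
Tax on sellers shifts supply to Qs = -120 + 7(P − 11) = -197 + 7P.
574 - 3P = -197 + 7P gives buyer price Pb = 77.1; sellers receive Ps = 77.1 − 11 = 66.1.
New quantity: Q = 574 − 3(77.1) = 342.7.

Buyers pay $77.1, sellers receive $66.1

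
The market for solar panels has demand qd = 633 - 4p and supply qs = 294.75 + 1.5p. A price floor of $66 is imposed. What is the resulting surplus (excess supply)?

Equilibrium price would be p* = 61.5, so the floor at 66 binds.
At p = 66: qd = 369, qs = 393.75.
Surplus = 393.75 − 369 = 24.75.

Surplus = 24.75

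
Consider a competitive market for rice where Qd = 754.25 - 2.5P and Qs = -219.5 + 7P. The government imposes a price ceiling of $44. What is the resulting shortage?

Shortage = 555.75

Equilibrium price would be P* = 102.5, so the ceiling at 44 binds.
At P = 44: Qd = 754.25 − 2.5(44) = 644.25, Qs = -219.5 + 7(44) = 88.5.
Shortage = 644.25 − 88.5 = 555.75.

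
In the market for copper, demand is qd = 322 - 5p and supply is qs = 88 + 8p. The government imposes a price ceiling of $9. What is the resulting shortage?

Equilibrium price would be p* = 18, so the ceiling at 9 binds.
At p = 9: qd = 322 − 5(9) = 277, qs = 88 + 8(9) = 160.
Shortage = 277 − 160 = 117.

Shortage = 117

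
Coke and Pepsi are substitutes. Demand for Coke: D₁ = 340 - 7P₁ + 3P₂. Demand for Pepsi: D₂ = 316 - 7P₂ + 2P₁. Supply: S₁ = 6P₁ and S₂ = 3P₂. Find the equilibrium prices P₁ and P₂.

P₁ = 1087/31, P₂ = 1197/31

Market 1: 340 - 7P₁ + 3P₂ = 6P₁ → 13P₁ - 3P₂ = 340.
Market 2: 10P₂ - 2P₁ = 316.
Eliminating P₂: 10×(1) + 3×(2) gives 124P₁ = 4348, so P₁ = 1087/31.
Back-substitute into (2): P₂ = (316 + 2×1087/31) / 10 = 1197/31.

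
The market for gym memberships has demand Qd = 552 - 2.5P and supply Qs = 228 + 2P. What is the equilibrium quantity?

Set Qd = Qs: 552 - 2.5P = 228 + 2P.
324 = 4.5P, so P* = 72.
Q* = 552 − 2.5(72) = 372.

Q* = 372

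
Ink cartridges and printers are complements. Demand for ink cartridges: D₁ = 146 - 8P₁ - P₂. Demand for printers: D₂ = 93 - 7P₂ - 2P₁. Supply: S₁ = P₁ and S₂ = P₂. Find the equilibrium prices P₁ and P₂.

P₁ = 215/14, P₂ = 109/14

Market 1: 146 - 8P₁ - P₂ = P₁ → 9P₁ + P₂ = 146.
Market 2: 8P₂ + 2P₁ = 93.
Eliminating P₂: 8×(1) − 1×(2) gives 70P₁ = 1075, so P₁ = 215/14.
Back-substitute into (2): P₂ = (93 − 2×215/14) / 8 = 109/14.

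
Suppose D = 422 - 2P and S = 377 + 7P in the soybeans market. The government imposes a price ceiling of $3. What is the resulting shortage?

Equilibrium price would be P* = 5, so the ceiling at 3 binds.
At P = 3: D = 422 − 2(3) = 416, S = 377 + 7(3) = 398.
Shortage = 416 − 398 = 18.

Shortage = 18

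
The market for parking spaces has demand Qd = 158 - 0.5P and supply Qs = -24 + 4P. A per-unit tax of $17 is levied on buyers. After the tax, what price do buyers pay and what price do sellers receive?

Pre-tax equilibrium: P* = 364/9, Q* = 1240/9.
Tax on buyers shifts demand to Qd = 158 − 0.5(P + 17) = 149.5 - 0.5P.
149.5 - 0.5P = -24 + 4P gives seller price Ps = 347/9; buyers pay Pb = 347/9 + 17 = 500/9.
New quantity: Q = 158 − 0.5(500/9) = 1172/9.

Buyers pay 500/9, sellers receive 347/9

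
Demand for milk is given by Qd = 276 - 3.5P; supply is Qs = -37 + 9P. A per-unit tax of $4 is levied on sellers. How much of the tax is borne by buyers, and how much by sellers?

Buyers bear $2.88, sellers bear $1.12

Pre-tax equilibrium: P* = 25.04, Q* = 188.36.
Tax on sellers shifts supply to Qs = -37 + 9(P − 4) = -73 + 9P.
276 - 3.5P = -73 + 9P gives buyer price Pb = 27.92; sellers receive Ps = 27.92 − 4 = 23.92.
New quantity: Q = 276 − 3.5(27.92) = 178.28.
Buyer burden = 27.92 − 25.04 = 2.88; seller burden = 25.04 − 23.92 = 1.12.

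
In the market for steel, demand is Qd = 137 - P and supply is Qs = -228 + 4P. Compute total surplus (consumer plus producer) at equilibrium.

Equilibrium: 137 - P = -228 + 4P gives P* = 73, Q* = 64.
Demand choke price: P = 137; supply starts at P = 57.
CS = ½(137 − 73)(64) = 2048; PS = ½(73 − 57)(64) = 512.

Total surplus = 2560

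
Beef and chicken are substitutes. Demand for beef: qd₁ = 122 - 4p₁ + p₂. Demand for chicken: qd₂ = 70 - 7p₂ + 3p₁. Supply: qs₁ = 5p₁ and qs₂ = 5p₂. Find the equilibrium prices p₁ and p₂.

p₁ = 1534/105, p₂ = 332/35

Market 1: 122 - 4p₁ + p₂ = 5p₁ → 9p₁ - p₂ = 122.
Market 2: 12p₂ - 3p₁ = 70.
Eliminating p₂: 12×(1) + 1×(2) gives 105p₁ = 1534, so p₁ = 1534/105.
Back-substitute into (2): p₂ = (70 + 3×1534/105) / 12 = 332/35.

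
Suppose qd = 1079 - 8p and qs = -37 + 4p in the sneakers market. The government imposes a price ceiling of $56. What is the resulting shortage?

Equilibrium price would be p* = 93, so the ceiling at 56 binds.
At p = 56: qd = 1079 − 8(56) = 631, qs = -37 + 4(56) = 187.
Shortage = 631 − 187 = 444.

Shortage = 444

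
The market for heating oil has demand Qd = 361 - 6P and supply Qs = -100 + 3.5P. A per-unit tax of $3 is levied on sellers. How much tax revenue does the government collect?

Pre-tax equilibrium: P* = 922/19, Q* = 1327/19.
Tax on sellers shifts supply to Qs = -100 + 3.5(P − 3) = -110.5 + 3.5P.
361 - 6P = -110.5 + 3.5P gives buyer price Pb = 943/19; sellers receive Ps = 943/19 − 3 = 886/19.
New quantity: Q = 361 − 6(943/19) = 1201/19.
Revenue = 3 × 1201/19 = 3603/19.

Tax revenue = 3603/19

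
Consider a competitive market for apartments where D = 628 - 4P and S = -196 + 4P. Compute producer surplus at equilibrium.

Equilibrium: 628 - 4P = -196 + 4P gives P* = 103, Q* = 216.
Supply starts at P = 49 (where S = 0).
PS = ½(103 − 49)(216) = 5832.

Producer surplus = 5832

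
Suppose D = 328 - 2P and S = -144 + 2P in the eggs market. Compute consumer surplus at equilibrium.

Consumer surplus = 2116

Equilibrium: 328 - 2P = -144 + 2P gives P* = 118, Q* = 92.
Demand choke price (D = 0): P = 164.
CS = ½(164 − 118)(92) = 2116.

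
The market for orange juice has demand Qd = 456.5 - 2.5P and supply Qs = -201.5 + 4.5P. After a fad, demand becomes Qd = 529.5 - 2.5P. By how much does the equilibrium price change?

Original equilibrium: P* = 94, Q* = 221.5.
New equilibrium: 529.5 - 2.5P = -201.5 + 4.5P, so 731 = 7P and P' = 731/7; Q' = 529.5 − 2.5(731/7) = 1879/7.
Change in price: 731/7 − 94 = 73/7.

ΔP = 73/7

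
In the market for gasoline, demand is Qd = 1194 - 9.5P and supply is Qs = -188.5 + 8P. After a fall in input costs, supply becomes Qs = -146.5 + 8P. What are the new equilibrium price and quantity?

P' = 76.6, Q' = 466.3

Original equilibrium: P* = 79, Q* = 443.5.
New equilibrium: 1194 - 9.5P = -146.5 + 8P, so 1340.5 = 17.5P and P' = 76.6; Q' = 1194 − 9.5(76.6) = 466.3.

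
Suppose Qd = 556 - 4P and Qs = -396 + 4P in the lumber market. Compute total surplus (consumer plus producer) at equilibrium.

Total surplus = 1600

Equilibrium: 556 - 4P = -396 + 4P gives P* = 119, Q* = 80.
Demand choke price: P = 139; supply starts at P = 99.
CS = ½(139 − 119)(80) = 800; PS = ½(119 − 99)(80) = 800.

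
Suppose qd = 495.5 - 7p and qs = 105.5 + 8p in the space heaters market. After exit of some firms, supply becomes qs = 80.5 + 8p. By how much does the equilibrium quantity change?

Δq = -35/3

Original equilibrium: p* = 26, q* = 313.5.
New equilibrium: 495.5 - 7p = 80.5 + 8p, so 415 = 15p and p' = 83/3; q' = 495.5 − 7(83/3) = 1811/6.
Change in quantity: 1811/6 − 313.5 = -35/3.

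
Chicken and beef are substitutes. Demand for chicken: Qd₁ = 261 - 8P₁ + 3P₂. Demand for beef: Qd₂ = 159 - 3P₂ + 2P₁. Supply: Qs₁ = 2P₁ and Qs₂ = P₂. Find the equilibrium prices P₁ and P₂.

Market 1: 261 - 8P₁ + 3P₂ = 2P₁ → 10P₁ - 3P₂ = 261.
Market 2: 4P₂ - 2P₁ = 159.
Eliminating P₂: 4×(1) + 3×(2) gives 34P₁ = 1521, so P₁ = 1521/34.
Back-substitute into (2): P₂ = (159 + 2×1521/34) / 4 = 1056/17.

P₁ = 1521/34, P₂ = 1056/17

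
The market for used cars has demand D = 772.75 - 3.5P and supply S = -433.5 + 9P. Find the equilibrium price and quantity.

Set D = S: 772.75 - 3.5P = -433.5 + 9P.
1206.25 = 12.5P, so P* = 96.5.
Q* = 772.75 − 3.5(96.5) = 435.

P* = 96.5, Q* = 435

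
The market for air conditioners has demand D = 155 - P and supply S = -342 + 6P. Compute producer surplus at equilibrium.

Producer surplus = 588

Equilibrium: 155 - P = -342 + 6P gives P* = 71, Q* = 84.
Supply starts at P = 57 (where S = 0).
PS = ½(71 − 57)(84) = 588.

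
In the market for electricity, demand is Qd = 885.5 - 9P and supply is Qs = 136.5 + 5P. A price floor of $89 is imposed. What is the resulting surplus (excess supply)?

Equilibrium price would be P* = 53.5, so the floor at 89 binds.
At P = 89: Qd = 84.5, Qs = 581.5.
Surplus = 581.5 − 84.5 = 497.

Surplus = 497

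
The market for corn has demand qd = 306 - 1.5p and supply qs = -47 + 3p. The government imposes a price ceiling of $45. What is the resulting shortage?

Shortage = 150.5

Equilibrium price would be p* = 706/9, so the ceiling at 45 binds.
At p = 45: qd = 306 − 1.5(45) = 238.5, qs = -47 + 3(45) = 88.
Shortage = 238.5 − 88 = 150.5.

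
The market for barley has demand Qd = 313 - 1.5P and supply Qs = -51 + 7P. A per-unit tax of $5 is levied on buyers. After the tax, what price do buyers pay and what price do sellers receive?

Pre-tax equilibrium: P* = 728/17, Q* = 4229/17.
Tax on buyers shifts demand to Qd = 313 − 1.5(P + 5) = 305.5 - 1.5P.
305.5 - 1.5P = -51 + 7P gives seller price Ps = 713/17; buyers pay Pb = 713/17 + 5 = 798/17.
New quantity: Q = 313 − 1.5(798/17) = 4124/17.

Buyers pay 798/17, sellers receive 713/17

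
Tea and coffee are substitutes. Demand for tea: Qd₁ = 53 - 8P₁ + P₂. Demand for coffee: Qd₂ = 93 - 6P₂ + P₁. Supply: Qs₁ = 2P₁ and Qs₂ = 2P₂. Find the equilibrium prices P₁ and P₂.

P₁ = 517/79, P₂ = 983/79

Market 1: 53 - 8P₁ + P₂ = 2P₁ → 10P₁ - P₂ = 53.
Market 2: 8P₂ - P₁ = 93.
Eliminating P₂: 8×(1) + 1×(2) gives 79P₁ = 517, so P₁ = 517/79.
Back-substitute into (2): P₂ = (93 + 1×517/79) / 8 = 983/79.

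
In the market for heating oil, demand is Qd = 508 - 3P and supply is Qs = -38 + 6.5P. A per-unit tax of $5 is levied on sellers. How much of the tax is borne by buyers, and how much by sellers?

Buyers bear 65/19, sellers bear 30/19

Pre-tax equilibrium: P* = 1092/19, Q* = 6376/19.
Tax on sellers shifts supply to Qs = -38 + 6.5(P − 5) = -70.5 + 6.5P.
508 - 3P = -70.5 + 6.5P gives buyer price Pb = 1157/19; sellers receive Ps = 1157/19 − 5 = 1062/19.
New quantity: Q = 508 − 3(1157/19) = 6181/19.
Buyer burden = 1157/19 − 1092/19 = 65/19; seller burden = 1092/19 − 1062/19 = 30/19.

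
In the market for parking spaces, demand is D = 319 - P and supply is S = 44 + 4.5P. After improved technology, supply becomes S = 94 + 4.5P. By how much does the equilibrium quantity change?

Original equilibrium: P* = 50, Q* = 269.
New equilibrium: 319 - P = 94 + 4.5P, so 225 = 5.5P and P' = 450/11; Q' = 319 − 1(450/11) = 3059/11.
Change in quantity: 3059/11 − 269 = 100/11.

ΔQ = 100/11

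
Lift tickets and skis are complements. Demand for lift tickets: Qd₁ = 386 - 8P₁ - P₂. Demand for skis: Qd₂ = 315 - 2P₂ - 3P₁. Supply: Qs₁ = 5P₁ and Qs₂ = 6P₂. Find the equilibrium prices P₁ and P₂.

P₁ = 2773/101, P₂ = 2937/101

Market 1: 386 - 8P₁ - P₂ = 5P₁ → 13P₁ + P₂ = 386.
Market 2: 8P₂ + 3P₁ = 315.
Eliminating P₂: 8×(1) − 1×(2) gives 101P₁ = 2773, so P₁ = 2773/101.
Back-substitute into (2): P₂ = (315 − 3×2773/101) / 8 = 2937/101.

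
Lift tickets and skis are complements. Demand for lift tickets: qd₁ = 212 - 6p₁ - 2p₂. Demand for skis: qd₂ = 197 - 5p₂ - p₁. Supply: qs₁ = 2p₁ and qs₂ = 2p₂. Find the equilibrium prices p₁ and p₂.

Market 1: 212 - 6p₁ - 2p₂ = 2p₁ → 8p₁ + 2p₂ = 212.
Market 2: 7p₂ + p₁ = 197.
Eliminating p₂: 7×(1) − 2×(2) gives 54p₁ = 1090, so p₁ = 545/27.
Back-substitute into (2): p₂ = (197 − 1×545/27) / 7 = 682/27.

p₁ = 545/27, p₂ = 682/27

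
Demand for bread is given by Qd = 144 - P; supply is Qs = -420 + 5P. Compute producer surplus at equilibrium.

Equilibrium: 144 - P = -420 + 5P gives P* = 94, Q* = 50.
Supply starts at P = 84 (where Qs = 0).
PS = ½(94 − 84)(50) = 250.

Producer surplus = 250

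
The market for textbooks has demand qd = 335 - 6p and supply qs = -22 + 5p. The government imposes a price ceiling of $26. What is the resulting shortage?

Shortage = 71

Equilibrium price would be p* = 357/11, so the ceiling at 26 binds.
At p = 26: qd = 335 − 6(26) = 179, qs = -22 + 5(26) = 108.
Shortage = 179 − 108 = 71.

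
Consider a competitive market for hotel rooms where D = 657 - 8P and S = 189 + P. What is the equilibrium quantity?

Q* = 241

Set D = S: 657 - 8P = 189 + P.
468 = 9P, so P* = 52.
Q* = 657 − 8(52) = 241.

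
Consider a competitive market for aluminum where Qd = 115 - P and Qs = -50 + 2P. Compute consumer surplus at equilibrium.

Consumer surplus = 1800

Equilibrium: 115 - P = -50 + 2P gives P* = 55, Q* = 60.
Demand choke price (Qd = 0): P = 115.
CS = ½(115 − 55)(60) = 1800.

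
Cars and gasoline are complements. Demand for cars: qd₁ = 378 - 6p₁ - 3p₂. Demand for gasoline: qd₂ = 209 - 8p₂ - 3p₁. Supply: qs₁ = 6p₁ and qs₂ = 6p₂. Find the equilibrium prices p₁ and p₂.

Market 1: 378 - 6p₁ - 3p₂ = 6p₁ → 12p₁ + 3p₂ = 378.
Market 2: 14p₂ + 3p₁ = 209.
Eliminating p₂: 14×(1) − 3×(2) gives 159p₁ = 4665, so p₁ = 1555/53.
Back-substitute into (2): p₂ = (209 − 3×1555/53) / 14 = 458/53.

p₁ = 1555/53, p₂ = 458/53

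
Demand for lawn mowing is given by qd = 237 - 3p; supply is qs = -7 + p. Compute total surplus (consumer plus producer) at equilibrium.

Equilibrium: 237 - 3p = -7 + p gives p* = 61, q* = 54.
Demand choke price: p = 79; supply starts at p = 7.
CS = ½(79 − 61)(54) = 486; PS = ½(61 − 7)(54) = 1458.

Total surplus = 1944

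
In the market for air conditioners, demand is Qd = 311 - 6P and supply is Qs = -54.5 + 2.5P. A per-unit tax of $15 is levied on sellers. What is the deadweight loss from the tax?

Pre-tax equilibrium: P* = 43, Q* = 53.
Tax on sellers shifts supply to Qs = -54.5 + 2.5(P − 15) = -92 + 2.5P.
311 - 6P = -92 + 2.5P gives buyer price Pb = 806/17; sellers receive Ps = 806/17 − 15 = 551/17.
New quantity: Q = 311 − 6(806/17) = 451/17.
DWL = ½ × 15 × (53 − 451/17) = 3375/17.

Deadweight loss = 3375/17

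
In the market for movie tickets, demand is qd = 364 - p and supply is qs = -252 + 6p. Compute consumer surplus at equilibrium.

Consumer surplus = 38088

Equilibrium: 364 - p = -252 + 6p gives p* = 88, q* = 276.
Demand choke price (qd = 0): p = 364.
CS = ½(364 − 88)(276) = 38088.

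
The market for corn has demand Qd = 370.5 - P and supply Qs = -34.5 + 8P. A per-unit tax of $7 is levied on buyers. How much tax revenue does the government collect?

Pre-tax equilibrium: P* = 45, Q* = 325.5.
Tax on buyers shifts demand to Qd = 370.5 − 1(P + 7) = 363.5 - P.
363.5 - P = -34.5 + 8P gives seller price Ps = 398/9; buyers pay Pb = 398/9 + 7 = 461/9.
New quantity: Q = 370.5 − 1(461/9) = 5747/18.
Revenue = 7 × 5747/18 = 40229/18.

Tax revenue = 40229/18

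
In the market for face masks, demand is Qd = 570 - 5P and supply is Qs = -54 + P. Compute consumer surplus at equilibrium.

Consumer surplus = 250

Equilibrium: 570 - 5P = -54 + P gives P* = 104, Q* = 50.
Demand choke price (Qd = 0): P = 114.
CS = ½(114 − 104)(50) = 250.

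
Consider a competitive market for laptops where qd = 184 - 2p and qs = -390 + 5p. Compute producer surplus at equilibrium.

Producer surplus = 40

Equilibrium: 184 - 2p = -390 + 5p gives p* = 82, q* = 20.
Supply starts at p = 78 (where qs = 0).
PS = ½(82 − 78)(20) = 40.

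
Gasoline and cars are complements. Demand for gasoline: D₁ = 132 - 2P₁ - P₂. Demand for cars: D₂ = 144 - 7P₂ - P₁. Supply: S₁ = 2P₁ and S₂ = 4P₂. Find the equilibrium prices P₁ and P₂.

P₁ = 1308/43, P₂ = 444/43

Market 1: 132 - 2P₁ - P₂ = 2P₁ → 4P₁ + P₂ = 132.
Market 2: 11P₂ + P₁ = 144.
Eliminating P₂: 11×(1) − 1×(2) gives 43P₁ = 1308, so P₁ = 1308/43.
Back-substitute into (2): P₂ = (144 − 1×1308/43) / 11 = 444/43.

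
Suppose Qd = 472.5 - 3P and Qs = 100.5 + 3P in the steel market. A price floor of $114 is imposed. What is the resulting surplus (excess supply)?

Equilibrium price would be P* = 62, so the floor at 114 binds.
At P = 114: Qd = 130.5, Qs = 442.5.
Surplus = 442.5 − 130.5 = 312.

Surplus = 312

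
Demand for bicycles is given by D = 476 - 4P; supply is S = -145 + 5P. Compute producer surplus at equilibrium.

Equilibrium: 476 - 4P = -145 + 5P gives P* = 69, Q* = 200.
Supply starts at P = 29 (where S = 0).
PS = ½(69 − 29)(200) = 4000.

Producer surplus = 4000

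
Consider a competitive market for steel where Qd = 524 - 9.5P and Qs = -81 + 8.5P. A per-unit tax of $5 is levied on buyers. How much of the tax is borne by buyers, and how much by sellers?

Buyers bear 85/36, sellers bear 95/36

Pre-tax equilibrium: P* = 605/18, Q* = 7369/36.
Tax on buyers shifts demand to Qd = 524 − 9.5(P + 5) = 476.5 - 9.5P.
476.5 - 9.5P = -81 + 8.5P gives seller price Ps = 1115/36; buyers pay Pb = 1115/36 + 5 = 1295/36.
New quantity: Q = 524 − 9.5(1295/36) = 13123/72.
Buyer burden = 1295/36 − 605/18 = 85/36; seller burden = 605/18 − 1115/36 = 95/36.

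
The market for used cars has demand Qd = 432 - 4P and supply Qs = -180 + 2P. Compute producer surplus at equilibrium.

Producer surplus = 144

Equilibrium: 432 - 4P = -180 + 2P gives P* = 102, Q* = 24.
Supply starts at P = 90 (where Qs = 0).
PS = ½(102 − 90)(24) = 144.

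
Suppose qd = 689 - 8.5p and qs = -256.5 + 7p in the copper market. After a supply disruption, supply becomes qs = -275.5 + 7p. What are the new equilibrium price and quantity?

p' = 1929/31, q' = 9925/62

Original equilibrium: p* = 61, q* = 170.5.
New equilibrium: 689 - 8.5p = -275.5 + 7p, so 964.5 = 15.5p and p' = 1929/31; q' = 689 − 8.5(1929/31) = 9925/62.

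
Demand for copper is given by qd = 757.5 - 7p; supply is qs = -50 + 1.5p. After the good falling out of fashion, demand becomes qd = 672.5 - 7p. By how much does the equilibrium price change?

Original equilibrium: p* = 95, q* = 92.5.
New equilibrium: 672.5 - 7p = -50 + 1.5p, so 722.5 = 8.5p and p' = 85; q' = 672.5 − 7(85) = 77.5.
Change in price: 85 − 95 = -10.

Δp = -10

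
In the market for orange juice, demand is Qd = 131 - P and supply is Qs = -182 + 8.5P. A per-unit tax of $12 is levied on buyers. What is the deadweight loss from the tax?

Pre-tax equilibrium: P* = 626/19, Q* = 1863/19.
Tax on buyers shifts demand to Qd = 131 − 1(P + 12) = 119 - P.
119 - P = -182 + 8.5P gives seller price Ps = 602/19; buyers pay Pb = 602/19 + 12 = 830/19.
New quantity: Q = 131 − 1(830/19) = 1659/19.
DWL = ½ × 12 × (1863/19 − 1659/19) = 1224/19.

Deadweight loss = 1224/19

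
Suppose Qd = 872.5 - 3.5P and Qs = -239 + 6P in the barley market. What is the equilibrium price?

Set Qd = Qs: 872.5 - 3.5P = -239 + 6P.
1111.5 = 9.5P, so P* = 117.
Q* = 872.5 − 3.5(117) = 463.

P* = 117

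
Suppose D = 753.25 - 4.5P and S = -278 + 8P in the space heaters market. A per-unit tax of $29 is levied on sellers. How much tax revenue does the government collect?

Tax revenue = 8655.92

Pre-tax equilibrium: P* = 82.5, Q* = 382.
Tax on sellers shifts supply to S = -278 + 8(P − 29) = -510 + 8P.
753.25 - 4.5P = -510 + 8P gives buyer price Pb = 101.06; sellers receive Ps = 101.06 − 29 = 72.06.
New quantity: Q = 753.25 − 4.5(101.06) = 298.48.
Revenue = 29 × 298.48 = 8655.92.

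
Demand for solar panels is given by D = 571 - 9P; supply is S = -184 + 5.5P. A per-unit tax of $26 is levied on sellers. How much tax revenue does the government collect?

Pre-tax equilibrium: P* = 1510/29, Q* = 2969/29.
Tax on sellers shifts supply to S = -184 + 5.5(P − 26) = -327 + 5.5P.
571 - 9P = -327 + 5.5P gives buyer price Pb = 1796/29; sellers receive Ps = 1796/29 − 26 = 1042/29.
New quantity: Q = 571 − 9(1796/29) = 395/29.
Revenue = 26 × 395/29 = 10270/29.

Tax revenue = 10270/29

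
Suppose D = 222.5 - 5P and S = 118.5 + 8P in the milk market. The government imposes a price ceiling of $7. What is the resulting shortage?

Equilibrium price would be P* = 8, so the ceiling at 7 binds.
At P = 7: D = 222.5 − 5(7) = 187.5, S = 118.5 + 8(7) = 174.5.
Shortage = 187.5 − 174.5 = 13.

Shortage = 13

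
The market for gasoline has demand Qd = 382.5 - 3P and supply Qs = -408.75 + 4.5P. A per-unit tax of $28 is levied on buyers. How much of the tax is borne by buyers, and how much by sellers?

Buyers bear $16.8, sellers bear $11.2

Pre-tax equilibrium: P* = 105.5, Q* = 66.
Tax on buyers shifts demand to Qd = 382.5 − 3(P + 28) = 298.5 - 3P.
298.5 - 3P = -408.75 + 4.5P gives seller price Ps = 94.3; buyers pay Pb = 94.3 + 28 = 122.3.
New quantity: Q = 382.5 − 3(122.3) = 15.6.
Buyer burden = 122.3 − 105.5 = 16.8; seller burden = 105.5 − 94.3 = 11.2.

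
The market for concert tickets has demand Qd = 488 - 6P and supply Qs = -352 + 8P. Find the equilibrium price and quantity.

Set Qd = Qs: 488 - 6P = -352 + 8P.
840 = 14P, so P* = 60.
Q* = 488 − 6(60) = 128.

P* = 60, Q* = 128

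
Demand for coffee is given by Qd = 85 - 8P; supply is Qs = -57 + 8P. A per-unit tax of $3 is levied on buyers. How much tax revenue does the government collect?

Tax revenue = 6

Pre-tax equilibrium: P* = 8.875, Q* = 14.
Tax on buyers shifts demand to Qd = 85 − 8(P + 3) = 61 - 8P.
61 - 8P = -57 + 8P gives seller price Ps = 7.375; buyers pay Pb = 7.375 + 3 = 10.375.
New quantity: Q = 85 − 8(10.375) = 2.
Revenue = 3 × 2 = 6.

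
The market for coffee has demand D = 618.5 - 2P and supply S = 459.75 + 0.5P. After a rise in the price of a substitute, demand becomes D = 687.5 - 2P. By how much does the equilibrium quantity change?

Original equilibrium: P* = 63.5, Q* = 491.5.
New equilibrium: 687.5 - 2P = 459.75 + 0.5P, so 227.75 = 2.5P and P' = 91.1; Q' = 687.5 − 2(91.1) = 505.3.
Change in quantity: 505.3 − 491.5 = 13.8.

ΔQ = 13.8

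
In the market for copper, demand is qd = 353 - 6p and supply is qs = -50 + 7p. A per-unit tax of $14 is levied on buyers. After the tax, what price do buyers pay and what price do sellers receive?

Pre-tax equilibrium: p* = 31, q* = 167.
Tax on buyers shifts demand to qd = 353 − 6(p + 14) = 269 - 6p.
269 - 6p = -50 + 7p gives seller price ps = 319/13; buyers pay pb = 319/13 + 14 = 501/13.
New quantity: q = 353 − 6(501/13) = 1583/13.

Buyers pay 501/13, sellers receive 319/13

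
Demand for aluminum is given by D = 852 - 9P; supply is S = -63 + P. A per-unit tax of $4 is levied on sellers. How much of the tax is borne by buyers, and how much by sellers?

Buyers bear $0.4, sellers bear $3.6

Pre-tax equilibrium: P* = 91.5, Q* = 28.5.
Tax on sellers shifts supply to S = -63 + 1(P − 4) = -67 + P.
852 - 9P = -67 + P gives buyer price Pb = 91.9; sellers receive Ps = 91.9 − 4 = 87.9.
New quantity: Q = 852 − 9(91.9) = 24.9.
Buyer burden = 91.9 − 91.5 = 0.4; seller burden = 91.5 − 87.9 = 3.6.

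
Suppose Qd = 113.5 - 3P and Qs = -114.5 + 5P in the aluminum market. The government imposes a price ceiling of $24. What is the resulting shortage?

Shortage = 36

Equilibrium price would be P* = 28.5, so the ceiling at 24 binds.
At P = 24: Qd = 113.5 − 3(24) = 41.5, Qs = -114.5 + 5(24) = 5.5.
Shortage = 41.5 − 5.5 = 36.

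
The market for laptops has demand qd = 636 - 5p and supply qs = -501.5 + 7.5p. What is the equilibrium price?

p* = 91

Set qd = qs: 636 - 5p = -501.5 + 7.5p.
1137.5 = 12.5p, so p* = 91.
q* = 636 − 5(91) = 181.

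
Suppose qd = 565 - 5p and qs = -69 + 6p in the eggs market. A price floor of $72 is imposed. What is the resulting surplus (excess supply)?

Surplus = 158

Equilibrium price would be p* = 634/11, so the floor at 72 binds.
At p = 72: qd = 205, qs = 363.
Surplus = 363 − 205 = 158.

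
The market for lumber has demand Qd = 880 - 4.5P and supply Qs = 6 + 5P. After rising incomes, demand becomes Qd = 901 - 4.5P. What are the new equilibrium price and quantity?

P' = 1790/19, Q' = 9064/19

Original equilibrium: P* = 92, Q* = 466.
New equilibrium: 901 - 4.5P = 6 + 5P, so 895 = 9.5P and P' = 1790/19; Q' = 901 − 4.5(1790/19) = 9064/19.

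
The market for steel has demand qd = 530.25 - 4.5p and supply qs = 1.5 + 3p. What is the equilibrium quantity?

q* = 213

Set qd = qs: 530.25 - 4.5p = 1.5 + 3p.
528.75 = 7.5p, so p* = 70.5.
q* = 530.25 − 4.5(70.5) = 213.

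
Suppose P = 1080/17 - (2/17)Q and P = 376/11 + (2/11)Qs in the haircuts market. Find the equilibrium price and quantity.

P* = 52, Q* = 98

Set the two price expressions equal: 1080/17 - (2/17)Q = 376/11 + (2/11)Q.
5488/187 = (56/187)Q, so Q* = 98.
P* = 1080/17 − (2/17)(98) = 52.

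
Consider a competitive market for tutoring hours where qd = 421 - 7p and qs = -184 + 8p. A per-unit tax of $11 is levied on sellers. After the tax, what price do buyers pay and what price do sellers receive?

Pre-tax equilibrium: p* = 121/3, q* = 416/3.
Tax on sellers shifts supply to qs = -184 + 8(p − 11) = -272 + 8p.
421 - 7p = -272 + 8p gives buyer price pb = 46.2; sellers receive ps = 46.2 − 11 = 35.2.
New quantity: q = 421 − 7(46.2) = 97.6.

Buyers pay $46.2, sellers receive $35.2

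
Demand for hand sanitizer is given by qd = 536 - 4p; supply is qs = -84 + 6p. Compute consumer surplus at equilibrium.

Consumer surplus = 10368

Equilibrium: 536 - 4p = -84 + 6p gives p* = 62, q* = 288.
Demand choke price (qd = 0): p = 134.
CS = ½(134 − 62)(288) = 10368.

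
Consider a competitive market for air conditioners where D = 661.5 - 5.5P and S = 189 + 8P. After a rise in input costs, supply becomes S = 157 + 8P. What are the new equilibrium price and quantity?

P' = 1009/27, Q' = 12311/27

Original equilibrium: P* = 35, Q* = 469.
New equilibrium: 661.5 - 5.5P = 157 + 8P, so 504.5 = 13.5P and P' = 1009/27; Q' = 661.5 − 5.5(1009/27) = 12311/27.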